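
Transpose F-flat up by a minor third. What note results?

Abb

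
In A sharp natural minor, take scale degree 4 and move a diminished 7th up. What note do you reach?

Scale degree 4 of A# natural minor is D#.
A diminished seventh (9 semitones) above D# lands on the letter C, giving C.

C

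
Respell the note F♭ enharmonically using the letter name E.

E

Plain E sits at the same pitch as Fb, so on the letter E the same pitch needs a natural: E.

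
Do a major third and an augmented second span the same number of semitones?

No

A major third spans 4 semitones; an augmented second spans 3.
The spans differ, so they are not enharmonic equivalents.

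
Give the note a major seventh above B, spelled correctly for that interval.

A#

A seventh above B lands on the letter A.
A major seventh spans 11 semitones, so B moves to pitch class 10. On the letter A that is A#.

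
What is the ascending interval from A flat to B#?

doubly augmented second

The letter names run A→B, a span of 1 letter step, so the interval is some kind of second.
Ab to B# is 4 semitones. A major second is 2, so 4 makes it doubly augmented.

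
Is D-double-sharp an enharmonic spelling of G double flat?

No

Two spellings are enharmonically equivalent only if they share a pitch class.
Here D## → 4, Gbb → 5; 4 ≠ 5, so they are not.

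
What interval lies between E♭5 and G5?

The letter names run E→G, a span of 2 letter steps, so the interval is some kind of third.
Eb to G is 4 semitones. A major third is 4, so 4 makes it major.

major third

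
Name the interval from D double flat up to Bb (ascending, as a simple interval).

The letter names run D→B, a span of 5 letter steps, so the interval is some kind of sixth.
Dbb to Bb is 10 semitones. A major sixth is 9, so 10 makes it augmented.

augmented sixth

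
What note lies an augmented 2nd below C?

Bbb

A second below C lands on the letter B.
An augmented second spans 3 semitones, so C moves to pitch class 9. On the letter B that is Bbb.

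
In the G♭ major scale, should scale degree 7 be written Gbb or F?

F

Each scale degree takes a distinct letter name. Degree 7 of a scale on G must use the letter F.
F and Gbb are enharmonically the same pitch, but only F uses the letter F, so it is the correct spelling here.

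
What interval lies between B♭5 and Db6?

Counting letters B–C–D gives a third.
Bb→Db = 3 semitones, 1 narrower than the major third (4), so minor.

minor third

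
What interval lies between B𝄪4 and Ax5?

The letter names run B→A, a span of 6 letter steps, so the interval is some kind of seventh.
B## to A## is 10 semitones. A major seventh is 11, so 10 makes it minor.

minor seventh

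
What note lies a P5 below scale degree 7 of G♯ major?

B#

Scale degree 7 of G# major is F##.
A perfect fifth (7 semitones) below F## lands on the letter B, giving B#.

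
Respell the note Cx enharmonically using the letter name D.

D

C## is pitch class 2. The letter D alone is pitch class 2.
Pitch class 2 on D needs no accidental: D.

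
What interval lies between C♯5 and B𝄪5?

Counting letters C–D–E–F–G–A–B gives a seventh.
C#→B## = 12 semitones, 1 wider than the major seventh (11), so augmented.

augmented seventh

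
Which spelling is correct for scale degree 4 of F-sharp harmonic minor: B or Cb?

B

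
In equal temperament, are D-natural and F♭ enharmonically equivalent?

No

D is pitch class 2; Fb is pitch class 4.
The pitch classes differ (2 vs. 4), so they are not enharmonic equivalents.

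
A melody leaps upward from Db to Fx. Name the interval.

The letter names run D→F, a span of 2 letter steps, so the interval is some kind of third.
Db to F## is 6 semitones. A major third is 4, so 6 makes it doubly augmented.

doubly augmented third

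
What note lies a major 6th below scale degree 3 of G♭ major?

Db

Scale degree 3 of Gb major is Bb.
A major sixth (9 semitones) below Bb lands on the letter D, giving Db.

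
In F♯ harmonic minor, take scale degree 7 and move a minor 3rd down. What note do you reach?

Scale degree 7 of F# harmonic minor is E#.
A minor third (3 semitones) below E# lands on the letter C, giving C##.

C##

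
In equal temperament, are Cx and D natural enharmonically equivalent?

C## = pitch class 2 and D = pitch class 2 — the same pitch class, so they are enharmonic equivalents.

Yes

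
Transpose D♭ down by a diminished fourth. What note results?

A fourth below D lands on the letter A.
A diminished fourth spans 4 semitones, so Db moves to pitch class 9. On the letter A that is A.

A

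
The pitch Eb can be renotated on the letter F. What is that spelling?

Plain F sits 2 semitones above Eb, so on the letter F the same pitch needs a double flat: Fbb.

Fbb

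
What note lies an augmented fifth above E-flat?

A fifth above E lands on the letter B.
An augmented fifth spans 8 semitones, so Eb moves to pitch class 11. On the letter B that is B.

B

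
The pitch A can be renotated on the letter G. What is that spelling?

Plain G sits 2 semitones below A, so on the letter G the same pitch needs a double sharp: G##.

G##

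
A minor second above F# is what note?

G

F up a major second is G, so the target letter is G.
From F#, a minor second is 1 semitone up: G.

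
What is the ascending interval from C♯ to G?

diminished fifth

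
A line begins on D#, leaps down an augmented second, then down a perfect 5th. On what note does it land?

An augmented second down from D# is C (letter C, 3 semitones down).
A perfect fifth down from C is F (letter F, 7 semitones down).

F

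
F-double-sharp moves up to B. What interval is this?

Counting letters F–G–A–B gives a fourth.
F##→B = 4 semitones, 1 narrower than the perfect fourth (5), so diminished.

diminished fourth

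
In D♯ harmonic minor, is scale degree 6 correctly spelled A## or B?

Each scale degree takes a distinct letter name. Degree 6 of a scale on D must use the letter B.
B and A## are enharmonically the same pitch, but only B uses the letter B, so it is the correct spelling here.

B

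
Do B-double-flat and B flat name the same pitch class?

Two spellings are enharmonically equivalent only if they share a pitch class.
Here Bbb → 9, Bb → 10; 9 ≠ 10, so they are not.

No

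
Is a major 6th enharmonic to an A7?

No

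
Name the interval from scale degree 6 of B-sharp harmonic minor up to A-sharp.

Scale degree 6 of B# harmonic minor is G#.
G# up to A#: letters G→A make it a second; 2 semitones makes it major.

major second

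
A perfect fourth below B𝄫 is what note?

B down a perfect fourth is F#, so the target letter is F.
From Bbb, a perfect fourth is 5 semitones down: Fb.

Fb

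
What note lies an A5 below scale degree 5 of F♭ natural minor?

Scale degree 5 of Fb natural minor is Cb.
An augmented fifth (8 semitones) below Cb lands on the letter F, giving Fbb.

Fbb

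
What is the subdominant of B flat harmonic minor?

Eb

The Bb harmonic minor scale runs Bb C Db Eb F Gb A.
Degree 4 is Eb.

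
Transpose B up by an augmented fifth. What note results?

B up a perfect fifth is F#, so the target letter is F.
From B, an augmented fifth is 8 semitones up: F##.

F##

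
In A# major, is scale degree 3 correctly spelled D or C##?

Each scale degree takes a distinct letter name. Degree 3 of a scale on A must use the letter C.
C## and D are enharmonically the same pitch, but only C## uses the letter C, so it is the correct spelling here.

C##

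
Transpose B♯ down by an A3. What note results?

G

A third below B lands on the letter G.
An augmented third spans 5 semitones, so B# moves to pitch class 7. On the letter G that is G.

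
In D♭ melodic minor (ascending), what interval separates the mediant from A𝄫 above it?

The mediant of Db melodic minor (ascending) is Fb.
Fb up to Abb: letters F→A make it a third; 3 semitones makes it minor.

minor third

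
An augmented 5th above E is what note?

E up a perfect fifth is B, so the target letter is B.
From E, an augmented fifth is 8 semitones up: B#.

B#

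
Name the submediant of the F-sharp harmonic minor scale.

The F# harmonic minor scale runs F# G# A B C# D E#.
Degree 6 is D.

D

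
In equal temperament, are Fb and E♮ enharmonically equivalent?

Fb is pitch class 4; E is pitch class 4.
All spellings map to pitch class 4, so they are enharmonically equivalent.

Yes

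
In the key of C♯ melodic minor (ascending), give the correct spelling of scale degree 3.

Degree 3 takes the letter 2 steps above C, which is E.
In melodic minor (ascending), degree 3 sits 3 semitones above the tonic. C# + 3 semitones is pitch class 4, spelled on E as E.

E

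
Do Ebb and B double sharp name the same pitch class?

Ebb is pitch class 2; B## is pitch class 1.
The pitch classes differ (2 vs. 1), so they are not enharmonic equivalents.

No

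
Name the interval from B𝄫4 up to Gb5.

major sixth

The letter names run B→G, a span of 5 letter steps, so the interval is some kind of sixth.
Bbb to Gb is 9 semitones. A major sixth is 9, so 9 makes it major.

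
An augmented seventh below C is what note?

A seventh below C lands on the letter D.
An augmented seventh spans 12 semitones, so C moves to pitch class 0. On the letter D that is Dbb.

Dbb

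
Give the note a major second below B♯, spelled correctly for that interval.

A second below B lands on the letter A.
A major second spans 2 semitones, so B# moves to pitch class 10. On the letter A that is A#.

A#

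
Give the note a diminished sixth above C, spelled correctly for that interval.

Abb

A sixth above C lands on the letter A.
A diminished sixth spans 7 semitones, so C moves to pitch class 7. On the letter A that is Abb.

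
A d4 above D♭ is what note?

Gbb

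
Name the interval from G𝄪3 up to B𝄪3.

major third

Counting letters G–A–B gives a third.
G##→B## = 4 semitones, exactly the major third.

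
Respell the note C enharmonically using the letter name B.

Plain B sits 1 semitone below C, so on the letter B the same pitch needs a sharp: B#.

B#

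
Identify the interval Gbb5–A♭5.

Counting letters G–A gives a second.
Gbb→Ab = 3 semitones, 1 wider than the major second (2), so augmented.

augmented second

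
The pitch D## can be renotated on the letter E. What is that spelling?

E

Plain E sits at the same pitch as D##, so on the letter E the same pitch needs a natural: E.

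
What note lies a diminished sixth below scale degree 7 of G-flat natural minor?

A

Scale degree 7 of Gb natural minor is Fb.
A diminished sixth (7 semitones) below Fb lands on the letter A, giving A.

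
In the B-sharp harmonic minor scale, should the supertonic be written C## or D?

Each scale degree takes a distinct letter name. Degree 2 of a scale on B must use the letter C.
C## and D are enharmonically the same pitch, but only C## uses the letter C, so it is the correct spelling here.

C##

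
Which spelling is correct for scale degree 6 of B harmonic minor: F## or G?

Each scale degree takes a distinct letter name. Degree 6 of a scale on B must use the letter G.
G and F## are enharmonically the same pitch, but only G uses the letter G, so it is the correct spelling here.

G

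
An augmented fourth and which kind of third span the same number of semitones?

doubly augmented

An augmented fourth spans 6 semitones.
A third spanning 6 semitones is doubly augmented (the major third is 4).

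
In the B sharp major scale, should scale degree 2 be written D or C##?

Each scale degree takes a distinct letter name. Degree 2 of a scale on B must use the letter C.
C## and D are enharmonically the same pitch, but only C## uses the letter C, so it is the correct spelling here.

C##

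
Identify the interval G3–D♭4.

The letter names run G→D, a span of 4 letter steps, so the interval is some kind of fifth.
G to Db is 6 semitones. A perfect fifth is 7, so 6 makes it diminished.

diminished fifth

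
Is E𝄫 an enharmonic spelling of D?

Ebb is pitch class 2; D is pitch class 2.
All spellings map to pitch class 2, so they are enharmonically equivalent.

Yes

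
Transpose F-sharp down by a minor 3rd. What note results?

D#

A third below F lands on the letter D.
A minor third spans 3 semitones, so F# moves to pitch class 3. On the letter D that is D#.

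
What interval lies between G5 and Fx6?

The letter names run G→F, a span of 6 letter steps, so the interval is some kind of seventh.
G to F## is 12 semitones. A major seventh is 11, so 12 makes it augmented.

augmented seventh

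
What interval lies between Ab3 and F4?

The letter names run A→F, a span of 5 letter steps, so the interval is some kind of sixth.
Ab to F is 9 semitones. A major sixth is 9, so 9 makes it major.

major sixth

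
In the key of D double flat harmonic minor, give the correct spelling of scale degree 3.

Degree 3 takes the letter 2 steps above D, which is F.
In harmonic minor, degree 3 sits 3 semitones above the tonic. Dbb + 3 semitones is pitch class 3, spelled on F as Fbb.

Fbb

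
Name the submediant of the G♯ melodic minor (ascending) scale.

E#

The G# melodic minor (ascending) scale runs G# A# B C# D# E# F##.
Degree 6 is E#.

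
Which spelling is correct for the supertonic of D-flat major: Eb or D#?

Eb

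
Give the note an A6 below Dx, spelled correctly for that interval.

A sixth below D lands on the letter F.
An augmented sixth spans 10 semitones, so D## moves to pitch class 6. On the letter F that is F#.

F#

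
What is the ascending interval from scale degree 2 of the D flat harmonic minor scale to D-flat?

minor seventh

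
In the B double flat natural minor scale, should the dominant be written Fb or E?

Each scale degree takes a distinct letter name. Degree 5 of a scale on B must use the letter F.
Fb and E are enharmonically the same pitch, but only Fb uses the letter F, so it is the correct spelling here.

Fb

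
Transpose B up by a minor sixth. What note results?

G

A sixth above B lands on the letter G.
A minor sixth spans 8 semitones, so B moves to pitch class 7. On the letter G that is G.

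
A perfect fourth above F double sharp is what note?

F up a perfect fourth is Bb, so the target letter is B.
From F##, a perfect fourth is 5 semitones up: B#.

B#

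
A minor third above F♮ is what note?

F up a major third is A, so the target letter is A.
From F, a minor third is 3 semitones up: Ab.

Ab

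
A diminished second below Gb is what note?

A second below G lands on the letter F.
A diminished second spans 0 semitones, so Gb moves to pitch class 6. On the letter F that is F#.

F#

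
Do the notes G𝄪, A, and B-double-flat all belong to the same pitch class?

G## = pitch class 9 and A = pitch class 9 and Bbb = pitch class 9 — the same pitch class, so they are enharmonic equivalents.

Yes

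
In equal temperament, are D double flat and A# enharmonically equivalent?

No

Dbb is pitch class 0; A# is pitch class 10.
The pitch classes differ (0 vs. 10), so they are not enharmonic equivalents.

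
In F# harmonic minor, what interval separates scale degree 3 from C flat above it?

diminished third

Scale degree 3 of F# harmonic minor is A.
A up to Cb: letters A→C make it a third; 2 semitones makes it diminished.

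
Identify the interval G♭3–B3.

Counting letters G–A–B gives a third.
Gb→B = 5 semitones, 1 wider than the major third (4), so augmented.

augmented third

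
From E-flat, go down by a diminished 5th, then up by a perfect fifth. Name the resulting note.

E

A diminished fifth down from Eb is A (letter A, 6 semitones down).
A perfect fifth up from A is E (letter E, 7 semitones up).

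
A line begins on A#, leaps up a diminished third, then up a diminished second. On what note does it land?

Dbb

A diminished third up from A# is C (letter C, 2 semitones up).
A diminished second up from C is Dbb (letter D, 0 semitones up).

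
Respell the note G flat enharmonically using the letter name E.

E##

Plain E sits 2 semitones below Gb, so on the letter E the same pitch needs a double sharp: E##.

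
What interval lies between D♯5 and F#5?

Counting letters D–E–F gives a third.
D#→F# = 3 semitones, 1 narrower than the major third (4), so minor.

minor third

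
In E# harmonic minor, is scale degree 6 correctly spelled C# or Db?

C#

Each scale degree takes a distinct letter name. Degree 6 of a scale on E must use the letter C.
C# and Db are enharmonically the same pitch, but only C# uses the letter C, so it is the correct spelling here.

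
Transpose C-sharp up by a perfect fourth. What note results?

F#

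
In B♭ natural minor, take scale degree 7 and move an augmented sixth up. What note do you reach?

Scale degree 7 of Bb natural minor is Ab.
An augmented sixth (10 semitones) above Ab lands on the letter F, giving F#.

F#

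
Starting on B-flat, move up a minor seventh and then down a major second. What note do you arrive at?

Gb

A minor seventh up from Bb is Ab (letter A, 10 semitones up).
A major second down from Ab is Gb (letter G, 2 semitones down).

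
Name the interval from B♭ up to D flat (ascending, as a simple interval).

minor third

Counting letters B–C–D gives a third.
Bb→Db = 3 semitones, 1 narrower than the major third (4), so minor.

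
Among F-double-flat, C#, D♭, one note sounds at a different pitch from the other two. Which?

In 12-tone equal temperament, enharmonic equivalents share a pitch class. Fbb is pitch class 3; C# is pitch class 1; Db is pitch class 1.
C# and Db share pitch class 1, while Fbb is pitch class 3.

Fbb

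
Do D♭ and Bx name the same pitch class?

Db is pitch class 1; B## is pitch class 1.
All spellings map to pitch class 1, so they are enharmonically equivalent.

Yes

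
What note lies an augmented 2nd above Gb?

A

A second above G lands on the letter A.
An augmented second spans 3 semitones, so Gb moves to pitch class 9. On the letter A that is A.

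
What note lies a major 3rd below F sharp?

A third below F lands on the letter D.
A major third spans 4 semitones, so F# moves to pitch class 2. On the letter D that is D.

D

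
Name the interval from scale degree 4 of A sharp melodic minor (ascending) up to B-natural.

minor sixth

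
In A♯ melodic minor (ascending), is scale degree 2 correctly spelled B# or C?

B#

Each scale degree takes a distinct letter name. Degree 2 of a scale on A must use the letter B.
B# and C are enharmonically the same pitch, but only B# uses the letter B, so it is the correct spelling here.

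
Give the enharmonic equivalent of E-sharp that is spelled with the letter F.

E# is pitch class 5. The letter F alone is pitch class 5.
Pitch class 5 on F needs no accidental: F.

F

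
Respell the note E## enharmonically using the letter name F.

F#

Plain F sits 1 semitone below E##, so on the letter F the same pitch needs a sharp: F#.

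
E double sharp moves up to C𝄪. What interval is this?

minor sixth

The letter names run E→C, a span of 5 letter steps, so the interval is some kind of sixth.
E## to C## is 8 semitones. A major sixth is 9, so 8 makes it minor.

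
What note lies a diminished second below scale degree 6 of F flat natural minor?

C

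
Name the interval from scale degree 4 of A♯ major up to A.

Scale degree 4 of A# major is D#.
D# up to A: letters D→A make it a fifth; 6 semitones makes it diminished.

diminished fifth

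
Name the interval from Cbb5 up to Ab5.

augmented sixth

Counting letters C–D–E–F–G–A gives a sixth.
Cbb→Ab = 10 semitones, 1 wider than the major sixth (9), so augmented.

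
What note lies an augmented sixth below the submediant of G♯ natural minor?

Gb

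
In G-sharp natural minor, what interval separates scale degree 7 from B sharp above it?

augmented fourth

Scale degree 7 of G# natural minor is F#.
F# up to B#: letters F→B make it a fourth; 6 semitones makes it augmented.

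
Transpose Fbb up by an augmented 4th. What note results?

Bbb

F up a perfect fourth is Bb, so the target letter is B.
From Fbb, an augmented fourth is 6 semitones up: Bbb.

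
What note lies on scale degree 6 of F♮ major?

D

The F major scale runs F G A Bb C D E.
Degree 6 is D.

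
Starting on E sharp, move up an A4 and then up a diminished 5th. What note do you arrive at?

An augmented fourth up from E# is A## (letter A, 6 semitones up).
A diminished fifth up from A## is E# (letter E, 6 semitones up).

E#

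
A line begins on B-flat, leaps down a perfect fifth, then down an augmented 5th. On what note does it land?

A perfect fifth down from Bb is Eb (letter E, 7 semitones down).
An augmented fifth down from Eb is Abb (letter A, 8 semitones down).

Abb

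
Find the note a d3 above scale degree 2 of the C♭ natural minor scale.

Fbb

Scale degree 2 of Cb natural minor is Db.
A diminished third (2 semitones) above Db lands on the letter F, giving Fbb.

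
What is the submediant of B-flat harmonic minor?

Degree 6 takes the letter 5 steps above B, which is G.
In harmonic minor, degree 6 sits 8 semitones above the tonic. Bb + 8 semitones is pitch class 6, spelled on G as Gb.

Gb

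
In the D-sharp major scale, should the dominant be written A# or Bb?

A#

Each scale degree takes a distinct letter name. Degree 5 of a scale on D must use the letter A.
A# and Bb are enharmonically the same pitch, but only A# uses the letter A, so it is the correct spelling here.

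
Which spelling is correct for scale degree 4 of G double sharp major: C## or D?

Each scale degree takes a distinct letter name. Degree 4 of a scale on G must use the letter C.
C## and D are enharmonically the same pitch, but only C## uses the letter C, so it is the correct spelling here.

C##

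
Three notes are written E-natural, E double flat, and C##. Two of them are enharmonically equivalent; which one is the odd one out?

E

In 12-tone equal temperament, enharmonic equivalents share a pitch class. E is pitch class 4; Ebb is pitch class 2; C## is pitch class 2.
Ebb and C## share pitch class 2, while E is pitch class 4.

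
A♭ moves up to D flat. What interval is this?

perfect fourth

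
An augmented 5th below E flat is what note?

Abb

A fifth below E lands on the letter A.
An augmented fifth spans 8 semitones, so Eb moves to pitch class 7. On the letter A that is Abb.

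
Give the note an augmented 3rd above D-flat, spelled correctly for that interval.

D up a major third is F#, so the target letter is F.
From Db, an augmented third is 5 semitones up: F#.

F#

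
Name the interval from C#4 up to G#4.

perfect fifth

Counting letters C–D–E–F–G gives a fifth.
C#→G# = 7 semitones, exactly the perfect fifth.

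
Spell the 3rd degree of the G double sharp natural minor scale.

Degree 3 takes the letter 2 steps above G, which is B.
In natural minor, degree 3 sits 3 semitones above the tonic. G## + 3 semitones is pitch class 0, spelled on B as B#.

B#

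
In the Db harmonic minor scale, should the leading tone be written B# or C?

C

Each scale degree takes a distinct letter name. Degree 7 of a scale on D must use the letter C.
C and B# are enharmonically the same pitch, but only C uses the letter C, so it is the correct spelling here.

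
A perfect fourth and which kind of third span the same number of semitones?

augmented

A perfect fourth spans 5 semitones.
A third spanning 5 semitones is augmented (the major third is 4).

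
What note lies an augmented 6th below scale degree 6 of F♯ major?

Scale degree 6 of F# major is D#.
An augmented sixth (10 semitones) below D# lands on the letter F, giving F.

F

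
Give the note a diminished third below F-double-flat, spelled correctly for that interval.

Db

F down a major third is Db, so the target letter is D.
From Fbb, a diminished third is 2 semitones down: Db.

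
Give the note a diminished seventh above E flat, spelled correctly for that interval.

Dbb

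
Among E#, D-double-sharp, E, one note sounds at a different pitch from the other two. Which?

In 12-tone equal temperament, enharmonic equivalents share a pitch class. E# is pitch class 5; D## is pitch class 4; E is pitch class 4.
D## and E share pitch class 4, while E# is pitch class 5.

E#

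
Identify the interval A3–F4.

minor sixth

Counting letters A–B–C–D–E–F gives a sixth.
A→F = 8 semitones, 1 narrower than the major sixth (9), so minor.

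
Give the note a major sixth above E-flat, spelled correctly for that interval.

C

E up a major sixth is C#, so the target letter is C.
From Eb, a major sixth is 9 semitones up: C.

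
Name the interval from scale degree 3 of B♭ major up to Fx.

Scale degree 3 of Bb major is D.
D up to F##: letters D→F make it a third; 5 semitones makes it augmented.

augmented third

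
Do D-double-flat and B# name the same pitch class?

Yes

Dbb is pitch class 0; B# is pitch class 0.
All spellings map to pitch class 0, so they are enharmonically equivalent.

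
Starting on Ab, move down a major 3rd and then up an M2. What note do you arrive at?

Gb

A major third down from Ab is Fb (letter F, 4 semitones down).
A major second up from Fb is Gb (letter G, 2 semitones up).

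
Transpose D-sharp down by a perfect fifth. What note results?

G#

A fifth below D lands on the letter G.
A perfect fifth spans 7 semitones, so D# moves to pitch class 8. On the letter G that is G#.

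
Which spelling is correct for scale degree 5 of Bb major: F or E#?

F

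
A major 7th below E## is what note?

F##

A seventh below E lands on the letter F.
A major seventh spans 11 semitones, so E## moves to pitch class 7. On the letter F that is F##.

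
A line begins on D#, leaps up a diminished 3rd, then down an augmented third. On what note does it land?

Dbb

A diminished third up from D# is F (letter F, 2 semitones up).
An augmented third down from F is Dbb (letter D, 5 semitones down).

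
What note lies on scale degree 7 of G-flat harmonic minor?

F

Degree 7 takes the letter 6 steps above G, which is F.
In harmonic minor, degree 7 sits 11 semitones above the tonic. Gb + 11 semitones is pitch class 5, spelled on F as F.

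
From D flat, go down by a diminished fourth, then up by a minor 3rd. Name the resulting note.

C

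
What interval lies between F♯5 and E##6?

augmented seventh

Counting letters F–G–A–B–C–D–E gives a seventh.
F#→E## = 12 semitones, 1 wider than the major seventh (11), so augmented.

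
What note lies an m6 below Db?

A sixth below D lands on the letter F.
A minor sixth spans 8 semitones, so Db moves to pitch class 5. On the letter F that is F.

F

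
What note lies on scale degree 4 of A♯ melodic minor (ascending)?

The A# melodic minor (ascending) scale runs A# B# C# D# E# F## G##.
Degree 4 is D#.

D#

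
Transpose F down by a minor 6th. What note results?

A sixth below F lands on the letter A.
A minor sixth spans 8 semitones, so F moves to pitch class 9. On the letter A that is A.

A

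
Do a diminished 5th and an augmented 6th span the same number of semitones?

A diminished fifth spans 6 semitones; an augmented sixth spans 10.
The spans differ, so they are not enharmonic equivalents.

No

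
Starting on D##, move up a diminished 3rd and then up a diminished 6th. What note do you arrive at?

Db

A diminished third up from D## is F# (letter F, 2 semitones up).
A diminished sixth up from F# is Db (letter D, 7 semitones up).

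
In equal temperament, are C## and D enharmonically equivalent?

C## = pitch class 2 and D = pitch class 2 — the same pitch class, so they are enharmonic equivalents.

Yes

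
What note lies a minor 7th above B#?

A#

A seventh above B lands on the letter A.
A minor seventh spans 10 semitones, so B# moves to pitch class 10. On the letter A that is A#.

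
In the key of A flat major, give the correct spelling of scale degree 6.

F

The Ab major scale runs Ab Bb C Db Eb F G.
Degree 6 is F.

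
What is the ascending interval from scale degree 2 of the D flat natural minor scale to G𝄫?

diminished third

Scale degree 2 of Db natural minor is Eb.
Eb up to Gbb: letters E→G make it a third; 2 semitones makes it diminished.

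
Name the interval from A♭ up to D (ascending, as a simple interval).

augmented fourth

The letter names run A→D, a span of 3 letter steps, so the interval is some kind of fourth.
Ab to D is 6 semitones. A perfect fourth is 5, so 6 makes it augmented.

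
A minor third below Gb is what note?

Eb

G down a major third is Eb, so the target letter is E.
From Gb, a minor third is 3 semitones down: Eb.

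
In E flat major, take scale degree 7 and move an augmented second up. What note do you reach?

E#

Scale degree 7 of Eb major is D.
An augmented second (3 semitones) above D lands on the letter E, giving E#.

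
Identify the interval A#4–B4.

minor second

The letter names run A→B, a span of 1 letter step, so the interval is some kind of second.
A# to B is 1 semitone. A major second is 2, so 1 makes it minor.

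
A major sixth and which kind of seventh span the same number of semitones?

diminished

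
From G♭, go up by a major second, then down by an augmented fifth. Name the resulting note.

Dbb

A major second up from Gb is Ab (letter A, 2 semitones up).
An augmented fifth down from Ab is Dbb (letter D, 8 semitones down).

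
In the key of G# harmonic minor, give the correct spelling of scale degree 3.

The G# harmonic minor scale runs G# A# B C# D# E F##.
Degree 3 is B.

B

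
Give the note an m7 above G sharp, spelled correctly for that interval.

F#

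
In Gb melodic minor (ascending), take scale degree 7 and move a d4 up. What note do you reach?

Bbb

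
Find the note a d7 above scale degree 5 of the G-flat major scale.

Scale degree 5 of Gb major is Db.
A diminished seventh (9 semitones) above Db lands on the letter C, giving Cbb.

Cbb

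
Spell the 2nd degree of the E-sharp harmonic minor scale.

F##

Degree 2 takes the letter 1 step above E, which is F.
In harmonic minor, degree 2 sits 2 semitones above the tonic. E# + 2 semitones is pitch class 7, spelled on F as F##.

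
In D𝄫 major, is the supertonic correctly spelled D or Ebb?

Ebb

Each scale degree takes a distinct letter name. Degree 2 of a scale on D must use the letter E.
Ebb and D are enharmonically the same pitch, but only Ebb uses the letter E, so it is the correct spelling here.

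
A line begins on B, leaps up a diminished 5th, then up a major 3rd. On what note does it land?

A diminished fifth up from B is F (letter F, 6 semitones up).
A major third up from F is A (letter A, 4 semitones up).

A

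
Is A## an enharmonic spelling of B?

Yes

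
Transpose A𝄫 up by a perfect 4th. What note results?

A fourth above A lands on the letter D.
A perfect fourth spans 5 semitones, so Abb moves to pitch class 0. On the letter D that is Dbb.

Dbb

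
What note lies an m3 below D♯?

D down a major third is Bb, so the target letter is B.
From D#, a minor third is 3 semitones down: B#.

B#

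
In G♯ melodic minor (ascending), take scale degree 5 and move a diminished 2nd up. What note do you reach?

Eb

Scale degree 5 of G# melodic minor (ascending) is D#.
A diminished second (0 semitones) above D# lands on the letter E, giving Eb.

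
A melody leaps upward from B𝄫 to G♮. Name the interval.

augmented sixth

The letter names run B→G, a span of 5 letter steps, so the interval is some kind of sixth.
Bbb to G is 10 semitones. A major sixth is 9, so 10 makes it augmented.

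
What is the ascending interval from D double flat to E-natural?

Counting letters D–E gives a second.
Dbb→E = 4 semitones, 2 wider than the major second (2), so doubly augmented.

doubly augmented second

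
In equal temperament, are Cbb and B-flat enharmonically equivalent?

Cbb is pitch class 10; Bb is pitch class 10.
All spellings map to pitch class 10, so they are enharmonically equivalent.

Yes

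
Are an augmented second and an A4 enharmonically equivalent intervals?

No

An augmented second spans 3 semitones; an augmented fourth spans 6.
The spans differ, so they are not enharmonic equivalents.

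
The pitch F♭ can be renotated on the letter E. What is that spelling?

Plain E sits at the same pitch as Fb, so on the letter E the same pitch needs a natural: E.

E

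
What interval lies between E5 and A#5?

Counting letters E–F–G–A gives a fourth.
E→A# = 6 semitones, 1 wider than the perfect fourth (5), so augmented.

augmented fourth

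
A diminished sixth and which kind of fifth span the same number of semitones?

A diminished sixth spans 7 semitones.
A fifth spanning 7 semitones is perfect (the perfect fifth is 7).

perfect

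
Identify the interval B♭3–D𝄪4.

doubly augmented third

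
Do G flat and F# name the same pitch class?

Yes

Gb = pitch class 6 and F# = pitch class 6 — the same pitch class, so they are enharmonic equivalents.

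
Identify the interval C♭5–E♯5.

doubly augmented third

Counting letters C–D–E gives a third.
Cb→E# = 6 semitones, 2 wider than the major third (4), so doubly augmented.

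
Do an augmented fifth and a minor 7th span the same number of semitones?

An augmented fifth spans 8 semitones; a minor seventh spans 10.
The spans differ, so they are not enharmonic equivalents.

No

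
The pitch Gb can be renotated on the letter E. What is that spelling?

E##

Plain E sits 2 semitones below Gb, so on the letter E the same pitch needs a double sharp: E##.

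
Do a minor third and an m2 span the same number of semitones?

No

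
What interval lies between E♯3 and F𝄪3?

major second

Counting letters E–F gives a second.
E#→F## = 2 semitones, exactly the major second.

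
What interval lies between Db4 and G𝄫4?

Counting letters D–E–F–G gives a fourth.
Db→Gbb = 4 semitones, 1 narrower than the perfect fourth (5), so diminished.

diminished fourth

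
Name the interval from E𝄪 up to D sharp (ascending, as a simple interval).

The letter names run E→D, a span of 6 letter steps, so the interval is some kind of seventh.
E## to D# is 9 semitones. A major seventh is 11, so 9 makes it diminished.

diminished seventh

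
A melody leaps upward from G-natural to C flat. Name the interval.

diminished fourth

Counting letters G–A–B–C gives a fourth.
G→Cb = 4 semitones, 1 narrower than the perfect fourth (5), so diminished.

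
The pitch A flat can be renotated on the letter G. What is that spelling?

Ab is pitch class 8. The letter G alone is pitch class 7.
To reach pitch class 8 from G requires an offset of +1 semitone, i.e. sharp: G#.

G#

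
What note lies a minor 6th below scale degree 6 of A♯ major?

A##

Scale degree 6 of A# major is F##.
A minor sixth (8 semitones) below F## lands on the letter A, giving A##.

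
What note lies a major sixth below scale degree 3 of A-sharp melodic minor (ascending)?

E

Scale degree 3 of A# melodic minor (ascending) is C#.
A major sixth (9 semitones) below C# lands on the letter E, giving E.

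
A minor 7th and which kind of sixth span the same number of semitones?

A minor seventh spans 10 semitones.
A sixth spanning 10 semitones is augmented (the major sixth is 9).

augmented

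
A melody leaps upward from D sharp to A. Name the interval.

diminished fifth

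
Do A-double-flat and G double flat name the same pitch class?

Abb is pitch class 7; Gbb is pitch class 5.
The pitch classes differ (7 vs. 5), so they are not enharmonic equivalents.

No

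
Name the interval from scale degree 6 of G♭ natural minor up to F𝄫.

Scale degree 6 of Gb natural minor is Ebb.
Ebb up to Fbb: letters E→F make it a second; 1 semitone makes it minor.

minor second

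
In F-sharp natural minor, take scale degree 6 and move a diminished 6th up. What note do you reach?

Bbb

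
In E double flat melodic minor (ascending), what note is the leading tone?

The Ebb melodic minor (ascending) scale runs Ebb Fb Gbb Abb Bbb Cb Db.
Degree 7 is Db.

Db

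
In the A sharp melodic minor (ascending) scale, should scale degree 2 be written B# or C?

B#

Each scale degree takes a distinct letter name. Degree 2 of a scale on A must use the letter B.
B# and C are enharmonically the same pitch, but only B# uses the letter B, so it is the correct spelling here.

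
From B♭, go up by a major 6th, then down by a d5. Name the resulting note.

A major sixth up from Bb is G (letter G, 9 semitones up).
A diminished fifth down from G is C# (letter C, 6 semitones down).

C#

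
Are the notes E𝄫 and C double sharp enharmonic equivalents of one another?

Ebb = pitch class 2 and C## = pitch class 2 — the same pitch class, so they are enharmonic equivalents.

Yes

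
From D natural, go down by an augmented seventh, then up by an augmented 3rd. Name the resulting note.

An augmented seventh down from D is Ebb (letter E, 12 semitones down).
An augmented third up from Ebb is G (letter G, 5 semitones up).

G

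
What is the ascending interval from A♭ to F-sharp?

The letter names run A→F, a span of 5 letter steps, so the interval is some kind of sixth.
Ab to F# is 10 semitones. A major sixth is 9, so 10 makes it augmented.

augmented sixth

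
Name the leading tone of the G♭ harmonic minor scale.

Degree 7 takes the letter 6 steps above G, which is F.
In harmonic minor, degree 7 sits 11 semitones above the tonic. Gb + 11 semitones is pitch class 5, spelled on F as F.

F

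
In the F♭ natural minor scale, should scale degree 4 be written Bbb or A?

Bbb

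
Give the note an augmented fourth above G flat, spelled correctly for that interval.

G up a perfect fourth is C, so the target letter is C.
From Gb, an augmented fourth is 6 semitones up: C.

C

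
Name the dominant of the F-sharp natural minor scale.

The F# natural minor scale runs F# G# A B C# D E.
Degree 5 is C#.

C#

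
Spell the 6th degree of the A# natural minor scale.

F#

Degree 6 takes the letter 5 steps above A, which is F.
In natural minor, degree 6 sits 8 semitones above the tonic. A# + 8 semitones is pitch class 6, spelled on F as F#.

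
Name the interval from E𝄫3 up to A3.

The letter names run E→A, a span of 3 letter steps, so the interval is some kind of fourth.
Ebb to A is 7 semitones. A perfect fourth is 5, so 7 makes it doubly augmented.

doubly augmented fourth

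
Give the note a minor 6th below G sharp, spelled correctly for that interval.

B#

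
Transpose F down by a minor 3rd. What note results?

D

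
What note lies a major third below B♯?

G#

A third below B lands on the letter G.
A major third spans 4 semitones, so B# moves to pitch class 8. On the letter G that is G#.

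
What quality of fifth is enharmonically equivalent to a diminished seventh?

doubly augmented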